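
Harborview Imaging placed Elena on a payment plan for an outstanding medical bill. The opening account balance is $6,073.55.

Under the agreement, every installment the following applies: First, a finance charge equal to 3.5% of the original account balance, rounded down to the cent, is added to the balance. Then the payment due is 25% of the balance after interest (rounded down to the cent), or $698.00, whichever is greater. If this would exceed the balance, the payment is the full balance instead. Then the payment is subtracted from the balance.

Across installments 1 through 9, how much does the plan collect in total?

Installment 1: $6,073.55 +$212.57 interest = $6,286.12; pay $1,571.53 → $4,714.59
Installment 2: $4,714.59 +$212.57 interest = $4,927.16; pay $1,231.79 → $3,695.37
Installment 3: $3,695.37 +$212.57 interest = $3,907.94; pay $976.98 → $2,930.96
Installment 4: $2,930.96 +$212.57 interest = $3,143.53; pay $785.88 → $2,357.65
Installment 5: $2,357.65 +$212.57 interest = $2,570.22; pay $698.00 → $1,872.22
Installment 6: $1,872.22 +$212.57 interest = $2,084.79; pay $698.00 → $1,386.79
Installment 7: $1,386.79 +$212.57 interest = $1,599.36; pay $698.00 → $901.36
Installment 8: $901.36 +$212.57 interest = $1,113.93; pay $698.00 → $415.93
Installment 9: $415.93 +$212.57 interest = $628.50; pay $628.50 → $0.00
Total paid: $7,986.68

$7,986.68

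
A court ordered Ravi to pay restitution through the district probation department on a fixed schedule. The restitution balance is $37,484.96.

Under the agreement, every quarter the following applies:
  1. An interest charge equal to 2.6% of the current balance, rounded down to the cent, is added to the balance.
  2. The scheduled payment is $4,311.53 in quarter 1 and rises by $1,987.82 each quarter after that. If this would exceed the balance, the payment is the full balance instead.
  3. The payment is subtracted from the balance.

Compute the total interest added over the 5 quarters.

$3,458.96

# | Opening | Interest | Payment | End bal
1 | $37,484.96 | $974.60 | $4,311.53 | $34,148.03
2 | $34,148.03 | $887.84 | $6,299.35 | $28,736.52
3 | $28,736.52 | $747.14 | $8,287.17 | $21,196.49
4 | $21,196.49 | $551.10 | $10,274.99 | $11,472.60
5 | $11,472.60 | $298.28 | $11,770.88 | $0.00
Total interest: $974.60 + $887.84 + $747.14 + $551.10 + $298.28 = $3,458.96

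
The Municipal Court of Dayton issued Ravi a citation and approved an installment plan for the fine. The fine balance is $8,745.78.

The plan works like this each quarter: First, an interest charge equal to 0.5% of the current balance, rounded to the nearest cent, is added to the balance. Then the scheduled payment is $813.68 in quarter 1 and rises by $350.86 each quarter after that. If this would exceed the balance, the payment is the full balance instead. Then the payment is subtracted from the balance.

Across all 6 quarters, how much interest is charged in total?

Quarter 1: opening $8,745.78; interest $43.73 → $8,789.51; payment $813.68; balance $7,975.83
Quarter 2: opening $7,975.83; interest $39.88 → $8,015.71; payment $1,164.54; balance $6,851.17
Quarter 3: opening $6,851.17; interest $34.26 → $6,885.43; payment $1,515.40; balance $5,370.03
Quarter 4: opening $5,370.03; interest $26.85 → $5,396.88; payment $1,866.26; balance $3,530.62
Quarter 5: opening $3,530.62; interest $17.65 → $3,548.27; payment $2,217.12; balance $1,331.15
Quarter 6: opening $1,331.15; interest $6.66 → $1,337.81; payment $1,337.81; balance $0.00
Total interest: $43.73 + $39.88 + $34.26 + $26.85 + $17.65 + $6.66 = $169.03

$169.03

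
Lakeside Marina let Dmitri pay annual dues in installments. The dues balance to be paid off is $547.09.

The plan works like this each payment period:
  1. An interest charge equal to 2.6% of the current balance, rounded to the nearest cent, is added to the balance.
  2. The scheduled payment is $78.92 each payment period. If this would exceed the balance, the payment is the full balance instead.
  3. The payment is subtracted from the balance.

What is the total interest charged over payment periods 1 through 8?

Payment period 1: $547.09 +$14.22 interest = $561.31; pay $78.92 → $482.39
Payment period 2: $482.39 +$12.54 interest = $494.93; pay $78.92 → $416.01
Payment period 3: $416.01 +$10.82 interest = $426.83; pay $78.92 → $347.91
Payment period 4: $347.91 +$9.05 interest = $356.96; pay $78.92 → $278.04
Payment period 5: $278.04 +$7.23 interest = $285.27; pay $78.92 → $206.35
Payment period 6: $206.35 +$5.37 interest = $211.72; pay $78.92 → $132.80
Payment period 7: $132.80 +$3.45 interest = $136.25; pay $78.92 → $57.33
Payment period 8: $57.33 +$1.49 interest = $58.82; pay $58.82 → $0.00
Total interest: $14.22 + $12.54 + $10.82 + $9.05 + $7.23 + $5.37 + $3.45 + $1.49 = $64.17

$64.17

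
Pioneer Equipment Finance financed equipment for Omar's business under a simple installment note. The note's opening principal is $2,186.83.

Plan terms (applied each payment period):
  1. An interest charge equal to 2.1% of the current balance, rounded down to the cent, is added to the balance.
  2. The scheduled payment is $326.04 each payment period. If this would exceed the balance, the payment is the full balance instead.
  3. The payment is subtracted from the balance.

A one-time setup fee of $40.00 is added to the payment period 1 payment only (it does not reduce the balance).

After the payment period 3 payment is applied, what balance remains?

# | Opening | Interest | Payment | Fee | End bal
1 | $2,186.83 | $45.92 | $326.04 | $40.00 | $1,906.71
2 | $1,906.71 | $40.04 | $326.04 | — | $1,620.71
3 | $1,620.71 | $34.03 | $326.04 | — | $1,328.70

$1,328.70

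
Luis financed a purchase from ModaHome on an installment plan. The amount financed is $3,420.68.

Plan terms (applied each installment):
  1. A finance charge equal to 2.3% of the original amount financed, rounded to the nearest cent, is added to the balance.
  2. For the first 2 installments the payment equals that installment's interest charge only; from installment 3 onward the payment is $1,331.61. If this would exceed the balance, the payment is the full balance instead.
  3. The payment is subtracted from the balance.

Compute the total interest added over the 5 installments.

$393.40

Installment 1: opening $3,420.68; interest $78.68 → $3,499.36; payment $78.68; balance $3,420.68
Installment 2: opening $3,420.68; interest $78.68 → $3,499.36; payment $78.68; balance $3,420.68
Installment 3: opening $3,420.68; interest $78.68 → $3,499.36; payment $1,331.61; balance $2,167.75
Installment 4: opening $2,167.75; interest $78.68 → $2,246.43; payment $1,331.61; balance $914.82
Installment 5: opening $914.82; interest $78.68 → $993.50; payment $993.50; balance $0.00
Total interest: $78.68 + $78.68 + $78.68 + $78.68 + $78.68 = $393.40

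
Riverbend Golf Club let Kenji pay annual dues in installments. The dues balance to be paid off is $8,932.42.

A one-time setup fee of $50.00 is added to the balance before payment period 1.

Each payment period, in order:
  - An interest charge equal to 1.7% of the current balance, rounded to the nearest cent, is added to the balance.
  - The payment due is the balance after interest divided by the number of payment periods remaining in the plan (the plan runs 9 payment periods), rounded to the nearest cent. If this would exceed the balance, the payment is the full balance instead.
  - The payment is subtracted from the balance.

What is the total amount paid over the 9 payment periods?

Payment period 1: $8,982.42 +$152.70 interest = $9,135.12; pay $1,015.01 → $8,120.11
Payment period 2: $8,120.11 +$138.04 interest = $8,258.15; pay $1,032.27 → $7,225.88
Payment period 3: $7,225.88 +$122.84 interest = $7,348.72; pay $1,049.82 → $6,298.90
Payment period 4: $6,298.90 +$107.08 interest = $6,405.98; pay $1,067.66 → $5,338.32
Payment period 5: $5,338.32 +$90.75 interest = $5,429.07; pay $1,085.81 → $4,343.26
Payment period 6: $4,343.26 +$73.84 interest = $4,417.10; pay $1,104.28 → $3,312.82
Payment period 7: $3,312.82 +$56.32 interest = $3,369.14; pay $1,123.05 → $2,246.09
Payment period 8: $2,246.09 +$38.18 interest = $2,284.27; pay $1,142.14 → $1,142.13
Payment period 9: $1,142.13 +$19.42 interest = $1,161.55; pay $1,161.55 → $0.00
Total paid: $9,781.59

$9,781.59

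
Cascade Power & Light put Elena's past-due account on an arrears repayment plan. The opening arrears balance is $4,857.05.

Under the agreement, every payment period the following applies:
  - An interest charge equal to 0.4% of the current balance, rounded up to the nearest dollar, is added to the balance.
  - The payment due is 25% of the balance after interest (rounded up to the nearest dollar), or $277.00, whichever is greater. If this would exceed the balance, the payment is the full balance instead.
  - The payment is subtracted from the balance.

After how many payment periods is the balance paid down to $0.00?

Payment period 1: $4,857.05 +$20.00 interest = $4,877.05; pay $1,220.00 → $3,657.05
Payment period 2: $3,657.05 +$15.00 interest = $3,672.05; pay $919.00 → $2,753.05
Payment period 3: $2,753.05 +$12.00 interest = $2,765.05; pay $692.00 → $2,073.05
Payment period 4: $2,073.05 +$9.00 interest = $2,082.05; pay $521.00 → $1,561.05
Payment period 5: $1,561.05 +$7.00 interest = $1,568.05; pay $393.00 → $1,175.05
Payment period 6: $1,175.05 +$5.00 interest = $1,180.05; pay $296.00 → $884.05
Payment period 7: $884.05 +$4.00 interest = $888.05; pay $277.00 → $611.05
Payment period 8: $611.05 +$3.00 interest = $614.05; pay $277.00 → $337.05
Payment period 9: $337.05 +$2.00 interest = $339.05; pay $277.00 → $62.05
Payment period 10: $62.05 +$1.00 interest = $63.05; pay $63.05 → $0.00
Balance reaches $0.00 in payment period 10.

10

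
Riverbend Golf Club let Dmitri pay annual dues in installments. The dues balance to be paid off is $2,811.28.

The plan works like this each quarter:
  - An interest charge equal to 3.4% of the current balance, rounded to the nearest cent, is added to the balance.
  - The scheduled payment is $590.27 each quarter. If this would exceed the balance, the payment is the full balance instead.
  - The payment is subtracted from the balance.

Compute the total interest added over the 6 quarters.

Quarter 1: $2,811.28 +$95.58 interest = $2,906.86; pay $590.27 → $2,316.59
Quarter 2: $2,316.59 +$78.76 interest = $2,395.35; pay $590.27 → $1,805.08
Quarter 3: $1,805.08 +$61.37 interest = $1,866.45; pay $590.27 → $1,276.18
Quarter 4: $1,276.18 +$43.39 interest = $1,319.57; pay $590.27 → $729.30
Quarter 5: $729.30 +$24.80 interest = $754.10; pay $590.27 → $163.83
Quarter 6: $163.83 +$5.57 interest = $169.40; pay $169.40 → $0.00
Total interest: $95.58 + $78.76 + $61.37 + $43.39 + $24.80 + $5.57 = $309.47

$309.47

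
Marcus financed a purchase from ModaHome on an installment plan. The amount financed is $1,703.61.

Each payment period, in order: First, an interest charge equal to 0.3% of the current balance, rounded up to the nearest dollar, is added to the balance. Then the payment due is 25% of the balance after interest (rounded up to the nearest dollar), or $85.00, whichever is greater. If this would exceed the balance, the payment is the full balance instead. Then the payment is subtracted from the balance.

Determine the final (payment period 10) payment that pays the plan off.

# | Opening | Interest | Payment | End bal
1 | $1,703.61 | $6.00 | $428.00 | $1,281.61
2 | $1,281.61 | $4.00 | $322.00 | $963.61
3 | $963.61 | $3.00 | $242.00 | $724.61
4 | $724.61 | $3.00 | $182.00 | $545.61
5 | $545.61 | $2.00 | $137.00 | $410.61
6 | $410.61 | $2.00 | $104.00 | $308.61
7 | $308.61 | $1.00 | $85.00 | $224.61
8 | $224.61 | $1.00 | $85.00 | $140.61
9 | $140.61 | $1.00 | $85.00 | $56.61
10 | $56.61 | $1.00 | $57.61 | $0.00

$57.61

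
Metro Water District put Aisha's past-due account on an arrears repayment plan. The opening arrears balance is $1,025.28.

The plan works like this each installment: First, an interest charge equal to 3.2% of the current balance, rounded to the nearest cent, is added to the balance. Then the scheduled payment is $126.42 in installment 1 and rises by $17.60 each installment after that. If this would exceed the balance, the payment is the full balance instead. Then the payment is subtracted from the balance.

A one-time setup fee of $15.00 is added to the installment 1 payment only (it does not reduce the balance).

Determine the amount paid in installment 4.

# | Opening | Interest | Payment | Fee | End bal
1 | $1,025.28 | $32.81 | $126.42 | $15.00 | $931.67
2 | $931.67 | $29.81 | $144.02 | — | $817.46
3 | $817.46 | $26.16 | $161.62 | — | $682.00
4 | $682.00 | $21.82 | $179.22 | — | $524.60

$179.22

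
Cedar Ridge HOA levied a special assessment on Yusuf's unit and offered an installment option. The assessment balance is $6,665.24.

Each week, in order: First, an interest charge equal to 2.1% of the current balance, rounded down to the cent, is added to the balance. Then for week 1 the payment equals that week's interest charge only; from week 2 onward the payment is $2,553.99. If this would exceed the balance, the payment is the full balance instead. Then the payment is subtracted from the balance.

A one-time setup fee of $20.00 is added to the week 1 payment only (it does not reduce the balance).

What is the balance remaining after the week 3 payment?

Week 1: opening $6,665.24; interest $139.97 → $6,805.21; payment $139.97 (+ $20.00 fee); balance $6,665.24
Week 2: opening $6,665.24; interest $139.97 → $6,805.21; payment $2,553.99; balance $4,251.22
Week 3: opening $4,251.22; interest $89.27 → $4,340.49; payment $2,553.99; balance $1,786.50

$1,786.50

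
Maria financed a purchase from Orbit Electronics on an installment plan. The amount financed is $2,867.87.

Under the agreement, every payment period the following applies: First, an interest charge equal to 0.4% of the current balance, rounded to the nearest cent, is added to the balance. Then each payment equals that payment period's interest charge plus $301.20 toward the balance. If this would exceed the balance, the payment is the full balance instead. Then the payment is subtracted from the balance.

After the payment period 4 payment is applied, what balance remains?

Payment period 1: opening $2,867.87; interest $11.47 → $2,879.34; payment $312.67; balance $2,566.67
Payment period 2: opening $2,566.67; interest $10.27 → $2,576.94; payment $311.47; balance $2,265.47
Payment period 3: opening $2,265.47; interest $9.06 → $2,274.53; payment $310.26; balance $1,964.27
Payment period 4: opening $1,964.27; interest $7.86 → $1,972.13; payment $309.06; balance $1,663.07

$1,663.07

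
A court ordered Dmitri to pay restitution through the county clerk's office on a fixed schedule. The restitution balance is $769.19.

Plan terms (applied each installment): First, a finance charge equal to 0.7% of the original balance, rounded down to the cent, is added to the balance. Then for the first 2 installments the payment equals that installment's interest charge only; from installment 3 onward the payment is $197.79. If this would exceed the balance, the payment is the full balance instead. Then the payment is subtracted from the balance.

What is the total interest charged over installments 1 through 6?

$32.28

# | Opening | Interest | Payment | End bal
1 | $769.19 | $5.38 | $5.38 | $769.19
2 | $769.19 | $5.38 | $5.38 | $769.19
3 | $769.19 | $5.38 | $197.79 | $576.78
4 | $576.78 | $5.38 | $197.79 | $384.37
5 | $384.37 | $5.38 | $197.79 | $191.96
6 | $191.96 | $5.38 | $197.34 | $0.00
Total interest: $5.38 + $5.38 + $5.38 + $5.38 + $5.38 + $5.38 = $32.28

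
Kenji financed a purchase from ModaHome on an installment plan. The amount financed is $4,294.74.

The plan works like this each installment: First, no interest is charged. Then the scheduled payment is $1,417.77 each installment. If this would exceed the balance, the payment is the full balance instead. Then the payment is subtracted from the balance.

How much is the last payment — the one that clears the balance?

$41.43

Installment 1: $4,294.74 − $1,417.77 → $2,876.97
Installment 2: $2,876.97 − $1,417.77 → $1,459.20
Installment 3: $1,459.20 − $1,417.77 → $41.43
Installment 4: $41.43 − $41.43 → $0.00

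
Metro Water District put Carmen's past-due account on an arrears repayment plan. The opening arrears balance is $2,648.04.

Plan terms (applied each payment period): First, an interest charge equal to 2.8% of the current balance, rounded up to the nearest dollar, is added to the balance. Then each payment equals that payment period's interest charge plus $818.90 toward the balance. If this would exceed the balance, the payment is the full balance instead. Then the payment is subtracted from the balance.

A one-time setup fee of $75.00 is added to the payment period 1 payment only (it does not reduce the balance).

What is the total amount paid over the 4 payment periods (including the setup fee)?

Payment period 1: $2,648.04 +$75.00 interest = $2,723.04; pay $893.90 (+ $75.00 fee) → $1,829.14
Payment period 2: $1,829.14 +$52.00 interest = $1,881.14; pay $870.90 → $1,010.24
Payment period 3: $1,010.24 +$29.00 interest = $1,039.24; pay $847.90 → $191.34
Payment period 4: $191.34 +$6.00 interest = $197.34; pay $197.34 → $0.00
Total paid: $2,885.04

$2,885.04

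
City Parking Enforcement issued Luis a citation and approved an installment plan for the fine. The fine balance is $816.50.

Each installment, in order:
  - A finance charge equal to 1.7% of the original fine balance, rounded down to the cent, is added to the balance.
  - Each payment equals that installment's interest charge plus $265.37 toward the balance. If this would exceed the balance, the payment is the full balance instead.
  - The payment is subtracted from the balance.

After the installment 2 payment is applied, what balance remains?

$285.76

Installment 1: opening $816.50; interest $13.88 → $830.38; payment $279.25; balance $551.13
Installment 2: opening $551.13; interest $13.88 → $565.01; payment $279.25; balance $285.76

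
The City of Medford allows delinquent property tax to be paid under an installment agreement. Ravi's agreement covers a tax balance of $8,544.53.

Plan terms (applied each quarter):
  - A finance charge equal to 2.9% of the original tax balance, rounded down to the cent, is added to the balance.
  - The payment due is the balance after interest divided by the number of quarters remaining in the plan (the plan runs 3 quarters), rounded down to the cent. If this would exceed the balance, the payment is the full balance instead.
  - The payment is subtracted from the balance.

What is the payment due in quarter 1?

$2,930.77

# | Opening | Interest | Payment | End bal
1 | $8,544.53 | $247.79 | $2,930.77 | $5,861.55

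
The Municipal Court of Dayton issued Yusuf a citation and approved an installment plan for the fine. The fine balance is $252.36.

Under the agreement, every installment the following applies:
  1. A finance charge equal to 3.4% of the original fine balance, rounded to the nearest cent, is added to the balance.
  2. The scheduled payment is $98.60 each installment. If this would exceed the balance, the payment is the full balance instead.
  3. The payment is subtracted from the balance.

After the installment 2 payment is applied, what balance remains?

Installment 1: $252.36 +$8.58 interest = $260.94; pay $98.60 → $162.34
Installment 2: $162.34 +$8.58 interest = $170.92; pay $98.60 → $72.32

$72.32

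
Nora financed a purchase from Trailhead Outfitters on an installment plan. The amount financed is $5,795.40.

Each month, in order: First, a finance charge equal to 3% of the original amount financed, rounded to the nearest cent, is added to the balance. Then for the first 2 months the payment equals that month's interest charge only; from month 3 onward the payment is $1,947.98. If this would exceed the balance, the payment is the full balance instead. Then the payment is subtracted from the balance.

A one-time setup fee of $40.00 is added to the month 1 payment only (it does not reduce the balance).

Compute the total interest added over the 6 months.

Month 1: opening $5,795.40; interest $173.86 → $5,969.26; payment $173.86 (+ $40.00 fee); balance $5,795.40
Month 2: opening $5,795.40; interest $173.86 → $5,969.26; payment $173.86; balance $5,795.40
Month 3: opening $5,795.40; interest $173.86 → $5,969.26; payment $1,947.98; balance $4,021.28
Month 4: opening $4,021.28; interest $173.86 → $4,195.14; payment $1,947.98; balance $2,247.16
Month 5: opening $2,247.16; interest $173.86 → $2,421.02; payment $1,947.98; balance $473.04
Month 6: opening $473.04; interest $173.86 → $646.90; payment $646.90; balance $0.00
Total interest: $173.86 + $173.86 + $173.86 + $173.86 + $173.86 + $173.86 = $1,043.16

$1,043.16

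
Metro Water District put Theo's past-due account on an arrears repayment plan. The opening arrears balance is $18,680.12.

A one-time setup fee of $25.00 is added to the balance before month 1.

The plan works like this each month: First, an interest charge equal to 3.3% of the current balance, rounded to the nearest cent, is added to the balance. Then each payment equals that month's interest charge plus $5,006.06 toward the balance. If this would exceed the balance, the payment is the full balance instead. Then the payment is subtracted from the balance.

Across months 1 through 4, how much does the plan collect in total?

$20,183.00

# | Opening | Interest | Payment | End bal
1 | $18,705.12 | $617.27 | $5,623.33 | $13,699.06
2 | $13,699.06 | $452.07 | $5,458.13 | $8,693.00
3 | $8,693.00 | $286.87 | $5,292.93 | $3,686.94
4 | $3,686.94 | $121.67 | $3,808.61 | $0.00
Total paid: $20,183.00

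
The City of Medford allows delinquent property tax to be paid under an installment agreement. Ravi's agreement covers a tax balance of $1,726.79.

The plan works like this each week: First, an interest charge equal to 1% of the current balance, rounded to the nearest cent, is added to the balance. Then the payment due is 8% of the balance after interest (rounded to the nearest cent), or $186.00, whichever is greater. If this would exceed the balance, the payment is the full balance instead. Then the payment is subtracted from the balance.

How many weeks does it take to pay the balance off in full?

Week 1: $1,726.79 +$17.27 interest = $1,744.06; pay $186.00 → $1,558.06
Week 2: $1,558.06 +$15.58 interest = $1,573.64; pay $186.00 → $1,387.64
Week 3: $1,387.64 +$13.88 interest = $1,401.52; pay $186.00 → $1,215.52
Week 4: $1,215.52 +$12.16 interest = $1,227.68; pay $186.00 → $1,041.68
Week 5: $1,041.68 +$10.42 interest = $1,052.10; pay $186.00 → $866.10
Week 6: $866.10 +$8.66 interest = $874.76; pay $186.00 → $688.76
Week 7: $688.76 +$6.89 interest = $695.65; pay $186.00 → $509.65
Week 8: $509.65 +$5.10 interest = $514.75; pay $186.00 → $328.75
Week 9: $328.75 +$3.29 interest = $332.04; pay $186.00 → $146.04
Week 10: $146.04 +$1.46 interest = $147.50; pay $147.50 → $0.00
Balance reaches $0.00 in week 10.

10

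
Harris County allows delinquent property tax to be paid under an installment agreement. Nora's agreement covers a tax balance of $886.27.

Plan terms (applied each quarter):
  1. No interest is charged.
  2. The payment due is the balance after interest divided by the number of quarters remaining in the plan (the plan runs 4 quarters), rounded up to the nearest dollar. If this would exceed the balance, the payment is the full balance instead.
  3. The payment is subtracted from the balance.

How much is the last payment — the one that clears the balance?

# | Opening | Payment | End bal
1 | $886.27 | $222.00 | $664.27
2 | $664.27 | $222.00 | $442.27
3 | $442.27 | $222.00 | $220.27
4 | $220.27 | $220.27 | $0.00

$220.27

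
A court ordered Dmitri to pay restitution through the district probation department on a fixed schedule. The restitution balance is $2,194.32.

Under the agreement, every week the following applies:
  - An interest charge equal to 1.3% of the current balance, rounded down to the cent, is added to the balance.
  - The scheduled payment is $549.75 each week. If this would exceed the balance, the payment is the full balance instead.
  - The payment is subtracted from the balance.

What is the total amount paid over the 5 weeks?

# | Opening | Interest | Payment | End bal
1 | $2,194.32 | $28.52 | $549.75 | $1,673.09
2 | $1,673.09 | $21.75 | $549.75 | $1,145.09
3 | $1,145.09 | $14.88 | $549.75 | $610.22
4 | $610.22 | $7.93 | $549.75 | $68.40
5 | $68.40 | $0.88 | $69.28 | $0.00
Total paid: $2,268.28

$2,268.28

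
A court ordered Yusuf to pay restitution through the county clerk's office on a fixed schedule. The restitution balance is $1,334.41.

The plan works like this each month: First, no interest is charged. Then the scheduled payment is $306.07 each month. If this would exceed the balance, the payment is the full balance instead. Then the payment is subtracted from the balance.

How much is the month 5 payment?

Month 1: $1,334.41 − $306.07 → $1,028.34
Month 2: $1,028.34 − $306.07 → $722.27
Month 3: $722.27 − $306.07 → $416.20
Month 4: $416.20 − $306.07 → $110.13
Month 5: $110.13 − $110.13 → $0.00

$110.13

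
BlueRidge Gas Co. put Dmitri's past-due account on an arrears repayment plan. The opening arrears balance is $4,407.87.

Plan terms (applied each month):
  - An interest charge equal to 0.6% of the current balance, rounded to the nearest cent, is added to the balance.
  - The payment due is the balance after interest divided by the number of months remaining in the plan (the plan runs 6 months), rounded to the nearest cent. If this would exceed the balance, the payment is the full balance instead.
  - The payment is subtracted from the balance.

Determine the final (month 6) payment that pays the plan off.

Month 1: opening $4,407.87; interest $26.45 → $4,434.32; payment $739.05; balance $3,695.27
Month 2: opening $3,695.27; interest $22.17 → $3,717.44; payment $743.49; balance $2,973.95
Month 3: opening $2,973.95; interest $17.84 → $2,991.79; payment $747.95; balance $2,243.84
Month 4: opening $2,243.84; interest $13.46 → $2,257.30; payment $752.43; balance $1,504.87
Month 5: opening $1,504.87; interest $9.03 → $1,513.90; payment $756.95; balance $756.95
Month 6: opening $756.95; interest $4.54 → $761.49; payment $761.49; balance $0.00

$761.49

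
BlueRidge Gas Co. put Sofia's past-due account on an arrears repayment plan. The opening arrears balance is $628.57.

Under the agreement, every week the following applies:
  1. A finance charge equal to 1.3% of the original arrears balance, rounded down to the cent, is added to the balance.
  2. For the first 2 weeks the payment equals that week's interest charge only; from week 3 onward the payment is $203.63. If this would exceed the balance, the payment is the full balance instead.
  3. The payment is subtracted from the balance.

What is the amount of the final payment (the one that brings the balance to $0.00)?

$50.36

# | Opening | Interest | Payment | End bal
1 | $628.57 | $8.17 | $8.17 | $628.57
2 | $628.57 | $8.17 | $8.17 | $628.57
3 | $628.57 | $8.17 | $203.63 | $433.11
4 | $433.11 | $8.17 | $203.63 | $237.65
5 | $237.65 | $8.17 | $203.63 | $42.19
6 | $42.19 | $8.17 | $50.36 | $0.00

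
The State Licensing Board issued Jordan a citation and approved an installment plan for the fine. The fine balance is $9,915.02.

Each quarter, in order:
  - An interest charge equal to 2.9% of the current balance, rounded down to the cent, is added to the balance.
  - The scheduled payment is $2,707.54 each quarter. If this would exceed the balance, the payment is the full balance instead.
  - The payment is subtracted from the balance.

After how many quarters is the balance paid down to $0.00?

4

# | Opening | Interest | Payment | End bal
1 | $9,915.02 | $287.53 | $2,707.54 | $7,495.01
2 | $7,495.01 | $217.35 | $2,707.54 | $5,004.82
3 | $5,004.82 | $145.13 | $2,707.54 | $2,442.41
4 | $2,442.41 | $70.82 | $2,513.23 | $0.00
Balance reaches $0.00 in quarter 4.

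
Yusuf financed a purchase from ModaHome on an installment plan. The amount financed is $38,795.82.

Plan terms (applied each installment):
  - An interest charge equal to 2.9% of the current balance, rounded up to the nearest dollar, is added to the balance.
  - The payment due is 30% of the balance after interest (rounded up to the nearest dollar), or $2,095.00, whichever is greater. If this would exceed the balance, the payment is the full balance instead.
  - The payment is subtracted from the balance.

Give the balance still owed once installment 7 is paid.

$3,480.82

Installment 1: opening $38,795.82; interest $1,126.00 → $39,921.82; payment $11,977.00; balance $27,944.82
Installment 2: opening $27,944.82; interest $811.00 → $28,755.82; payment $8,627.00; balance $20,128.82
Installment 3: opening $20,128.82; interest $584.00 → $20,712.82; payment $6,214.00; balance $14,498.82
Installment 4: opening $14,498.82; interest $421.00 → $14,919.82; payment $4,476.00; balance $10,443.82
Installment 5: opening $10,443.82; interest $303.00 → $10,746.82; payment $3,225.00; balance $7,521.82
Installment 6: opening $7,521.82; interest $219.00 → $7,740.82; payment $2,323.00; balance $5,417.82
Installment 7: opening $5,417.82; interest $158.00 → $5,575.82; payment $2,095.00; balance $3,480.82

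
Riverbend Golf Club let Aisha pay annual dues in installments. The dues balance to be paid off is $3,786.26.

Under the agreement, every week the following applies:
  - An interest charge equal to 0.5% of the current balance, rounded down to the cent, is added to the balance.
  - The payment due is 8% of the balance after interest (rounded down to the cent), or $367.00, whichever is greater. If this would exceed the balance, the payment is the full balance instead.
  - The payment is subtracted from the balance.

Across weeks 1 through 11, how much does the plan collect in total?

$3,897.30

Week 1: $3,786.26 +$18.93 interest = $3,805.19; pay $367.00 → $3,438.19
Week 2: $3,438.19 +$17.19 interest = $3,455.38; pay $367.00 → $3,088.38
Week 3: $3,088.38 +$15.44 interest = $3,103.82; pay $367.00 → $2,736.82
Week 4: $2,736.82 +$13.68 interest = $2,750.50; pay $367.00 → $2,383.50
Week 5: $2,383.50 +$11.91 interest = $2,395.41; pay $367.00 → $2,028.41
Week 6: $2,028.41 +$10.14 interest = $2,038.55; pay $367.00 → $1,671.55
Week 7: $1,671.55 +$8.35 interest = $1,679.90; pay $367.00 → $1,312.90
Week 8: $1,312.90 +$6.56 interest = $1,319.46; pay $367.00 → $952.46
Week 9: $952.46 +$4.76 interest = $957.22; pay $367.00 → $590.22
Week 10: $590.22 +$2.95 interest = $593.17; pay $367.00 → $226.17
Week 11: $226.17 +$1.13 interest = $227.30; pay $227.30 → $0.00
Total paid: $3,897.30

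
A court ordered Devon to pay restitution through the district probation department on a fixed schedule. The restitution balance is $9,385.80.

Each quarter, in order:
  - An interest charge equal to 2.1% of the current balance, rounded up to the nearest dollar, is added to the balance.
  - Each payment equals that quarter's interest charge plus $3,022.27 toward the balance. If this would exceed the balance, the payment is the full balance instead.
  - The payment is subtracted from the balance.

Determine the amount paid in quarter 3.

Quarter 1: $9,385.80 +$198.00 interest = $9,583.80; pay $3,220.27 → $6,363.53
Quarter 2: $6,363.53 +$134.00 interest = $6,497.53; pay $3,156.27 → $3,341.26
Quarter 3: $3,341.26 +$71.00 interest = $3,412.26; pay $3,093.27 → $318.99

$3,093.27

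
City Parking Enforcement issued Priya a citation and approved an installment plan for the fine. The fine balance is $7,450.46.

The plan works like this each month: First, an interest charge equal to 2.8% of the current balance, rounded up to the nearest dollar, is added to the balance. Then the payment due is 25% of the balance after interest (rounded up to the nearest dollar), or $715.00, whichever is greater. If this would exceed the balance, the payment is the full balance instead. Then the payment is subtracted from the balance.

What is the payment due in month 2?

$1,477.00

Month 1: opening $7,450.46; interest $209.00 → $7,659.46; payment $1,915.00; balance $5,744.46
Month 2: opening $5,744.46; interest $161.00 → $5,905.46; payment $1,477.00; balance $4,428.46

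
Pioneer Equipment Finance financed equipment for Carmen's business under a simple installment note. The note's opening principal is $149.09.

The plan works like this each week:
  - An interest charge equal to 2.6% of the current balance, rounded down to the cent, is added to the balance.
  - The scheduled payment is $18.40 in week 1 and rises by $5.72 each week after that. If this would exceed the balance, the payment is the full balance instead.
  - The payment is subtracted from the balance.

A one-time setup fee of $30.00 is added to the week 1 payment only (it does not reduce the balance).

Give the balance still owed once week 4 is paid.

$53.75

# | Opening | Interest | Payment | Fee | End bal
1 | $149.09 | $3.87 | $18.40 | $30.00 | $134.56
2 | $134.56 | $3.49 | $24.12 | — | $113.93
3 | $113.93 | $2.96 | $29.84 | — | $87.05
4 | $87.05 | $2.26 | $35.56 | — | $53.75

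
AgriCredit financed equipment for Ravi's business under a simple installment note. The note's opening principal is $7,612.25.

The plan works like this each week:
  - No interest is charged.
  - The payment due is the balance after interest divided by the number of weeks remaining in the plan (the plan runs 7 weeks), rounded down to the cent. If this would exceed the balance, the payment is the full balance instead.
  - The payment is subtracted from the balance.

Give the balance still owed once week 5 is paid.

$2,174.94

Week 1: opening $7,612.25; payment $1,087.46; balance $6,524.79
Week 2: opening $6,524.79; payment $1,087.46; balance $5,437.33
Week 3: opening $5,437.33; payment $1,087.46; balance $4,349.87
Week 4: opening $4,349.87; payment $1,087.46; balance $3,262.41
Week 5: opening $3,262.41; payment $1,087.47; balance $2,174.94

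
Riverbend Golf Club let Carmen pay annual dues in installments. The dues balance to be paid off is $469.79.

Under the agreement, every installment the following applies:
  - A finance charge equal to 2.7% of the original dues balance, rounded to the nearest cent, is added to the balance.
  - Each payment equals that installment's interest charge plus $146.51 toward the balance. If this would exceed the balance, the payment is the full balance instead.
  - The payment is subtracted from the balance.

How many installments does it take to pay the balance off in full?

Installment 1: $469.79 +$12.68 interest = $482.47; pay $159.19 → $323.28
Installment 2: $323.28 +$12.68 interest = $335.96; pay $159.19 → $176.77
Installment 3: $176.77 +$12.68 interest = $189.45; pay $159.19 → $30.26
Installment 4: $30.26 +$12.68 interest = $42.94; pay $42.94 → $0.00
Balance reaches $0.00 in installment 4.

4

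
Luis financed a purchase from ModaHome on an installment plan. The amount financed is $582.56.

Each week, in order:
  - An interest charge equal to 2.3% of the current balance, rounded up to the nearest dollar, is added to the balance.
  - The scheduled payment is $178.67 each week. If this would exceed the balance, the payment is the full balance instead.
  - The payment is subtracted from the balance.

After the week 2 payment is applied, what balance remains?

Week 1: opening $582.56; interest $14.00 → $596.56; payment $178.67; balance $417.89
Week 2: opening $417.89; interest $10.00 → $427.89; payment $178.67; balance $249.22

$249.22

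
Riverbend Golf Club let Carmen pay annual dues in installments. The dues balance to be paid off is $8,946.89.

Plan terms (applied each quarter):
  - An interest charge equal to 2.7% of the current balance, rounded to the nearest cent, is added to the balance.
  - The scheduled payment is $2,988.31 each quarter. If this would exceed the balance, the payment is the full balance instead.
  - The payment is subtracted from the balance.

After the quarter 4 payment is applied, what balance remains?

Quarter 1: opening $8,946.89; interest $241.57 → $9,188.46; payment $2,988.31; balance $6,200.15
Quarter 2: opening $6,200.15; interest $167.40 → $6,367.55; payment $2,988.31; balance $3,379.24
Quarter 3: opening $3,379.24; interest $91.24 → $3,470.48; payment $2,988.31; balance $482.17
Quarter 4: opening $482.17; interest $13.02 → $495.19; payment $495.19; balance $0.00

$0.00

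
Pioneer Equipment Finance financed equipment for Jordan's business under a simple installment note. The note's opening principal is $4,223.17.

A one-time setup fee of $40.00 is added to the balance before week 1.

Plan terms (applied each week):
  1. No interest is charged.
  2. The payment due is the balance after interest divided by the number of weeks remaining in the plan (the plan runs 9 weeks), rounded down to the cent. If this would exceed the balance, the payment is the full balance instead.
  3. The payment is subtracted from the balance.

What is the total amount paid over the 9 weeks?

$4,263.17

# | Opening | Payment | End bal
1 | $4,263.17 | $473.68 | $3,789.49
2 | $3,789.49 | $473.68 | $3,315.81
3 | $3,315.81 | $473.68 | $2,842.13
4 | $2,842.13 | $473.68 | $2,368.45
5 | $2,368.45 | $473.69 | $1,894.76
6 | $1,894.76 | $473.69 | $1,421.07
7 | $1,421.07 | $473.69 | $947.38
8 | $947.38 | $473.69 | $473.69
9 | $473.69 | $473.69 | $0.00
Total paid: $4,263.17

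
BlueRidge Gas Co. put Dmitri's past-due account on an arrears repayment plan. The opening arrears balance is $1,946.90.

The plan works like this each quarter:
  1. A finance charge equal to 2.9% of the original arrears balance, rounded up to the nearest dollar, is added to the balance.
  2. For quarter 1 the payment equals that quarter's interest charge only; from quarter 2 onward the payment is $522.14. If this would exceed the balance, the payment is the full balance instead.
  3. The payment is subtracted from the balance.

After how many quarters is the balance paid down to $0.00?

6

# | Opening | Interest | Payment | End bal
1 | $1,946.90 | $57.00 | $57.00 | $1,946.90
2 | $1,946.90 | $57.00 | $522.14 | $1,481.76
3 | $1,481.76 | $57.00 | $522.14 | $1,016.62
4 | $1,016.62 | $57.00 | $522.14 | $551.48
5 | $551.48 | $57.00 | $522.14 | $86.34
6 | $86.34 | $57.00 | $143.34 | $0.00
Balance reaches $0.00 in quarter 6.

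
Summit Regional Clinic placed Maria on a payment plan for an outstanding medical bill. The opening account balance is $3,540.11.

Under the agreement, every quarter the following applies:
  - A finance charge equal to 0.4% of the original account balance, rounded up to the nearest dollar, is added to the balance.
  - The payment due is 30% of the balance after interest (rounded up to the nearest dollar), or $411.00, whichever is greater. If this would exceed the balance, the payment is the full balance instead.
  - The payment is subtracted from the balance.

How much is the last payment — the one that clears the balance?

Quarter 1: $3,540.11 +$15.00 interest = $3,555.11; pay $1,067.00 → $2,488.11
Quarter 2: $2,488.11 +$15.00 interest = $2,503.11; pay $751.00 → $1,752.11
Quarter 3: $1,752.11 +$15.00 interest = $1,767.11; pay $531.00 → $1,236.11
Quarter 4: $1,236.11 +$15.00 interest = $1,251.11; pay $411.00 → $840.11
Quarter 5: $840.11 +$15.00 interest = $855.11; pay $411.00 → $444.11
Quarter 6: $444.11 +$15.00 interest = $459.11; pay $411.00 → $48.11
Quarter 7: $48.11 +$15.00 interest = $63.11; pay $63.11 → $0.00

$63.11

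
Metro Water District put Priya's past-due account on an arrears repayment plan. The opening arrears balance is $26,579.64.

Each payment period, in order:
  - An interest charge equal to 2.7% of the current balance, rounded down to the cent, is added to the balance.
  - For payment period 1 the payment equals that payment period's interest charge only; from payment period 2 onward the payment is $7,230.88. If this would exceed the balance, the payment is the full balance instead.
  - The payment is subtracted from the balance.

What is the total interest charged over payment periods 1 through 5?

Payment period 1: opening $26,579.64; interest $717.65 → $27,297.29; payment $717.65; balance $26,579.64
Payment period 2: opening $26,579.64; interest $717.65 → $27,297.29; payment $7,230.88; balance $20,066.41
Payment period 3: opening $20,066.41; interest $541.79 → $20,608.20; payment $7,230.88; balance $13,377.32
Payment period 4: opening $13,377.32; interest $361.18 → $13,738.50; payment $7,230.88; balance $6,507.62
Payment period 5: opening $6,507.62; interest $175.70 → $6,683.32; payment $6,683.32; balance $0.00
Total interest: $717.65 + $717.65 + $541.79 + $361.18 + $175.70 = $2,513.97

$2,513.97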